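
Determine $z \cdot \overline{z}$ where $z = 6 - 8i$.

z * conjugate(z) = |z|^2 = a^2 + b^2
= 6^2 + (-8)^2 = 100


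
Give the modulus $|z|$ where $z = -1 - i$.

|z| = sqrt(a^2 + b^2) = sqrt((-1)^2 + (-1)^2) = sqrt(2) = sqrt(2)


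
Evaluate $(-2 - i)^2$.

(a + bi)^2 = a^2 - b^2 + 2abi
= (-2)^2 - (-1)^2 + 2*(-2)*(-1)i
= 3 + 4i


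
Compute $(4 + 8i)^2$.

(a + bi)^2 = a^2 - b^2 + 2abi
= 4^2 - 8^2 + 2*4*8i
= -48 + 64i


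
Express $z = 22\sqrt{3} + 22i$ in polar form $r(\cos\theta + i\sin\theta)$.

r = |z| = sqrt(a^2 + b^2) = sqrt((22*sqrt(3))^2 + (22)^2) = sqrt(1452 + 484) = sqrt(1936) = 44
θ = arctan(b/a) = arctan(22/38.1051) (quadrant-adjusted) = 30°
z = 44(cos 30° + i sin 30°)


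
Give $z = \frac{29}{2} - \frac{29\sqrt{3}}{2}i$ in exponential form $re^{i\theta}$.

r = |z| = sqrt((29/2)^2 + (-29*sqrt(3)/2)^2) = sqrt(841/4 + 2523/4) = sqrt(841) = 29
θ = arctan(b/a) = arctan(-25.1147/14.5) (quadrant-adjusted) = -60° = -π/3
z = 29e^(-i*π/3)


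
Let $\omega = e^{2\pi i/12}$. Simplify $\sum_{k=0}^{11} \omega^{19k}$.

Let ζ = ω^19 = e^(2πi·19/12). Since 12 ∤ 19, ζ ≠ 1.
Sum = Σ_{k=0}^{11} ζ^k = (ζ^12 - 1)/(ζ - 1) = (ω^{19·12} - 1)/(ζ - 1) = (1 - 1)/(ζ - 1) = 0


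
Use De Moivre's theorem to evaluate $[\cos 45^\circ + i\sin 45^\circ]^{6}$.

By De Moivre: z^n = r^n(cos(nθ) + i sin(nθ))
= 1^6(cos(6*45°) + i sin(6*45°))
= 1(cos 270° + i sin 270°)
= -i


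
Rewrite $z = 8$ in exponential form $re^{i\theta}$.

r = |z| = sqrt((8)^2 + (0)^2) = sqrt(64 + 0) = sqrt(64) = 8
b = 0 and a > 0, so z lies on the positive real axis: θ = 0
z = 8e^(i*0) = 8


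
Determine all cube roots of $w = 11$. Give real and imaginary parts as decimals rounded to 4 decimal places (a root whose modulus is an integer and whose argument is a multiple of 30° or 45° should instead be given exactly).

|w| = 11, arg(w) = 0°
Root modulus = 11^(1/3) ≈ 2.223980
Root arguments: θ_k = (0° + 360°k)/3 for k = 0, 1, ..., 2
Compute each root as (root modulus)(cos θ_k + i sin θ_k) using full-precision intermediates, then round to 4 decimal places.
Roots: 2.2240, -1.1120 + 1.9260i, -1.1120 - 1.9260i


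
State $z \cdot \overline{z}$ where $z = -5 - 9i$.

z * conjugate(z) = |z|^2 = a^2 + b^2
= (-5)^2 + (-9)^2 = 106


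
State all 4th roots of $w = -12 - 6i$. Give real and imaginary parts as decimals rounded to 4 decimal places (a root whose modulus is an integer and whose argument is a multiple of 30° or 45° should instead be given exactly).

|w| = sqrt(180) ≈ 13.416408, arg(w) ≈ 206.565051°
Root modulus = sqrt(180)^(1/4) ≈ 1.913855
Root arguments: θ_k = (arg(w) + 360°k)/4 for k = 0, 1, ..., 3
Compute each root as (root modulus)(cos θ_k + i sin θ_k) using full-precision intermediates, then round to 4 decimal places.
Roots: 1.1877 + 1.5007i, -1.5007 + 1.1877i, -1.1877 - 1.5007i, 1.5007 - 1.1877i


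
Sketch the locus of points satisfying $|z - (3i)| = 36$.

|z - z0| = r describes a circle centered at z0 with radius r
Here z0 = 3i and r = 36
Locus: Circle centered at (0, 3) with radius 36


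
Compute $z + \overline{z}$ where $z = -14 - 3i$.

z + conjugate(z) = (a + bi) + (a - bi) = 2a
= 2 * (-14) = -28


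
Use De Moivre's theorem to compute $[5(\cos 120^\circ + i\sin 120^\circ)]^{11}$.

By De Moivre: z^n = r^n(cos(nθ) + i sin(nθ))
= 5^11(cos(11*120°) + i sin(11*120°))
= 48828125(cos 240° + i sin 240°)
= -48828125/2 - (48828125*sqrt(3)/2)i


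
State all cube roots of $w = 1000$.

|w| = 1000, arg(w) = 0°
Root modulus = 1000^(1/3) = 10
Root arguments: θ_k = (0° + 360°k)/3 for k = 0, 1, ..., 2
Roots: 10, -5 + 5*sqrt(3)i, -5 - 5*sqrt(3)i


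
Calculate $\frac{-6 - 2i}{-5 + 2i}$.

Multiply numerator and denominator by conjugate (-5 - 2i):
= (-6 - 2i)(-5 - 2i) / ((-5)^2 + 2^2)
= (26 + 22i) / 29
= 26/29 + (22/29)i


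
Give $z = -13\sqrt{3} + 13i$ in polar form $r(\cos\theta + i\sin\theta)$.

r = |z| = sqrt(a^2 + b^2) = sqrt((-13*sqrt(3))^2 + (13)^2) = sqrt(507 + 169) = sqrt(676) = 26
θ = arctan(b/a) = arctan(13/-22.5167) (quadrant-adjusted) = 150°
z = 26(cos 150° + i sin 150°)


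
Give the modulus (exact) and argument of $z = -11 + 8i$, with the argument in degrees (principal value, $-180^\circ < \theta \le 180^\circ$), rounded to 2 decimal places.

|z| = sqrt((-11)^2 + 8^2) = sqrt(185)
arg(z) = arctan(b/a) = arctan(8/-11) (quadrant-adjusted) = 143.97°


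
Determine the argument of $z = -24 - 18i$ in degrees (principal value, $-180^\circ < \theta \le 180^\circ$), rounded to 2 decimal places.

θ = arctan(b/a) = arctan(-18/-24) (quadrant-adjusted) = -143.13°


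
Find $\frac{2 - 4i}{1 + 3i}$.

Multiply numerator and denominator by conjugate (1 - 3i):
= (2 - 4i)(1 - 3i) / (1^2 + 3^2)
= (-10 - 10i) / 10
= -1 - i


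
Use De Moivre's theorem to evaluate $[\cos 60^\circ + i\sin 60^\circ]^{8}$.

By De Moivre: z^n = r^n(cos(nθ) + i sin(nθ))
= 1^8(cos(8*60°) + i sin(8*60°))
= 1(cos 120° + i sin 120°)
= -1/2 + (sqrt(3)/2)i


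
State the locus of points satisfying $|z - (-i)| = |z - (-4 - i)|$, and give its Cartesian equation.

|z - z1| = |z - z2| means z is equidistant from z1 and z2,
i.e. the perpendicular bisector of the segment from (0, -1) to (-4, -1) (midpoint (-2, -1)).
With z = x + yi, square both sides:
(x - 0)^2 + (y - (-1))^2 = (x - (-4))^2 + (y - (-1))^2
The x^2 and y^2 terms cancel: -8x + 0y = 17 - 1 = 16
Simplify: x = -2
Locus: Perpendicular bisector of the segment from (0, -1) to (-4, -1): the line x = -2


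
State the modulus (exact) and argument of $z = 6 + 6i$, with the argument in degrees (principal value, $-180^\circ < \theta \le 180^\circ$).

|z| = sqrt(6^2 + 6^2) = sqrt(72)
arg(z) = arctan(b/a) = arctan(6/6) (quadrant-adjusted) = 45°


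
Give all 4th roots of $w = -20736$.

|w| = 20736, arg(w) = 180°
Root modulus = 20736^(1/4) = 12
Root arguments: θ_k = (180° + 360°k)/4 for k = 0, 1, ..., 3
Roots: 6*sqrt(2) + 6*sqrt(2)i, -6*sqrt(2) + 6*sqrt(2)i, -6*sqrt(2) - 6*sqrt(2)i, 6*sqrt(2) - 6*sqrt(2)i


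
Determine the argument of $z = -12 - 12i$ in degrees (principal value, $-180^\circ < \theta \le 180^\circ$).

θ = arctan(b/a) = arctan(-12/-12) (quadrant-adjusted) = -135°


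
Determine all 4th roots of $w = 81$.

|w| = 81, arg(w) = 0°
Root modulus = 81^(1/4) = 3
Root arguments: θ_k = (0° + 360°k)/4 for k = 0, 1, ..., 3
Roots: 3, 3i, -3, -3i


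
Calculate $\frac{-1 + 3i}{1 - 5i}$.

Multiply numerator and denominator by conjugate (1 + 5i):
= (-1 + 3i)(1 + 5i) / (1^2 + (-5)^2)
= (-16 - 2i) / 26
Divide through by 2: (-8 - i) / 13
= -8/13 - (1/13)i


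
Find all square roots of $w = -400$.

|w| = 400, arg(w) = 180°
Root modulus = 400^(1/2) = 20
Root arguments: θ_k = (180° + 360°k)/2 for k = 0, 1, ..., 1
Roots: 20i, -20i


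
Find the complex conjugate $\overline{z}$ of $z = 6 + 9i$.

If z = a + bi, then conjugate(z) = a - bi
conjugate(6 + 9i) = 6 - 9i


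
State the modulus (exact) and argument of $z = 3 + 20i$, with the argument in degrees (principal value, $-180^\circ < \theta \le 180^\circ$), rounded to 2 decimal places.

|z| = sqrt(3^2 + 20^2) = sqrt(409)
arg(z) = arctan(b/a) = arctan(20/3) (quadrant-adjusted) = 81.47°


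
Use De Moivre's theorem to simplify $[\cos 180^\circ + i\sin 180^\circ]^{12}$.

By De Moivre: z^n = r^n(cos(nθ) + i sin(nθ))
= 1^12(cos(12*180°) + i sin(12*180°))
= 1(cos 0° + i sin 0°)
= 1


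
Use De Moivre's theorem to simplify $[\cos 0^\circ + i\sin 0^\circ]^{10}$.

By De Moivre: z^n = r^n(cos(nθ) + i sin(nθ))
= 1^10(cos(10*0°) + i sin(10*0°))
= 1(cos 0° + i sin 0°)
= 1


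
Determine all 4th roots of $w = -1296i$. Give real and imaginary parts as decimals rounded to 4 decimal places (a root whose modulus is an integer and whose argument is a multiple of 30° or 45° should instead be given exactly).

|w| = 1296, arg(w) = 270°
Root modulus = 1296^(1/4) = 6
Root arguments: θ_k = (270° + 360°k)/4 for k = 0, 1, ..., 3
Compute each root as (root modulus)(cos θ_k + i sin θ_k) using full-precision intermediates, then round to 4 decimal places.
Roots: 2.2961 + 5.5433i, -5.5433 + 2.2961i, -2.2961 - 5.5433i, 5.5433 - 2.2961i


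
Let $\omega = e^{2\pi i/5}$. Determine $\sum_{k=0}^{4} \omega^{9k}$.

Let ζ = ω^9 = e^(2πi·9/5). Since 5 ∤ 9, ζ ≠ 1.
Sum = Σ_{k=0}^{4} ζ^k = (ζ^5 - 1)/(ζ - 1) = (ω^{9·5} - 1)/(ζ - 1) = (1 - 1)/(ζ - 1) = 0


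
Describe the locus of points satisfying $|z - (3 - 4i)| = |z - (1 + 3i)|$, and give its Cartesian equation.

|z - z1| = |z - z2| means z is equidistant from z1 and z2,
i.e. the perpendicular bisector of the segment from (3, -4) to (1, 3) (midpoint (2, -1/2)).
With z = x + yi, square both sides:
(x - 3)^2 + (y - (-4))^2 = (x - 1)^2 + (y - 3)^2
The x^2 and y^2 terms cancel: -4x + 14y = 10 - 25 = -15
Simplify: 4x - 14y = 15
Locus: Perpendicular bisector of the segment from (3, -4) to (1, 3): the line 4x - 14y = 15


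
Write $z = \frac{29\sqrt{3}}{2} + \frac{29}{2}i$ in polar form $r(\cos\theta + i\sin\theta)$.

r = |z| = sqrt(a^2 + b^2) = sqrt((29*sqrt(3)/2)^2 + (29/2)^2) = sqrt(2523/4 + 841/4) = sqrt(841) = 29
θ = arctan(b/a) = arctan(14.5/25.1147) (quadrant-adjusted) = 30°
z = 29(cos 30° + i sin 30°)


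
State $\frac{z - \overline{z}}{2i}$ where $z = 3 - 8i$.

z - conjugate(z) = 2bi
(z - conjugate(z))/(2i) = 2bi/(2i) = b = -8


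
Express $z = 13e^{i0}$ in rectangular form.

a = r cos θ = 13 * 1 = 13
b = r sin θ = 13 * 0 = 0
z = 13


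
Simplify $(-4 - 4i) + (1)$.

(-4 + 1) + (-4 + 0)i = -3 - 4i


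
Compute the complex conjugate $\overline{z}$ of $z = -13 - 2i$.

If z = a + bi, then conjugate(z) = a - bi
conjugate(-13 - 2i) = -13 + 2i


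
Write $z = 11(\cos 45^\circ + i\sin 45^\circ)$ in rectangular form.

a = r cos θ = 11 * sqrt(2)/2 = 11*sqrt(2)/2
b = r sin θ = 11 * sqrt(2)/2 = 11*sqrt(2)/2
z = 11*sqrt(2)/2 + (11*sqrt(2)/2)i


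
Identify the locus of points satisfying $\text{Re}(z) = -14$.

Re(z) = x where z = x + yi; the equation x = -14 is satisfied by all points with that x-coordinate
Locus: Vertical line x = -14


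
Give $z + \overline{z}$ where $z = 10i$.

z + conjugate(z) = (a + bi) + (a - bi) = 2a
= 2 * 0 = 0


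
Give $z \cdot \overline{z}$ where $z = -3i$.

z * conjugate(z) = |z|^2 = a^2 + b^2
= 0^2 + (-3)^2 = 9


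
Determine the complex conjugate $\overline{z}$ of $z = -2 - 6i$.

If z = a + bi, then conjugate(z) = a - bi
conjugate(-2 - 6i) = -2 + 6i


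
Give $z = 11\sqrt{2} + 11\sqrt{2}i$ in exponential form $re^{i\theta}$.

r = |z| = sqrt((11*sqrt(2))^2 + (11*sqrt(2))^2) = sqrt(242 + 242) = sqrt(484) = 22
θ = arctan(b/a) = arctan(15.5563/15.5563) (quadrant-adjusted) = 45° = π/4
z = 22e^(i*π/4)


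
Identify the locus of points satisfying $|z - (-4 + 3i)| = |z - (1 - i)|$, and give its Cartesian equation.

|z - z1| = |z - z2| means z is equidistant from z1 and z2,
i.e. the perpendicular bisector of the segment from (-4, 3) to (1, -1) (midpoint (-3/2, 1)).
With z = x + yi, square both sides:
(x - (-4))^2 + (y - 3)^2 = (x - 1)^2 + (y - (-1))^2
The x^2 and y^2 terms cancel: 10x + (-8)y = 2 - 25 = -23
Simplify: 10x - 8y = -23
Locus: Perpendicular bisector of the segment from (-4, 3) to (1, -1): the line 10x - 8y = -23


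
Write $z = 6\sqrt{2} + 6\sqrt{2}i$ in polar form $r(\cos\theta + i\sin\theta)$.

r = |z| = sqrt(a^2 + b^2) = sqrt((6*sqrt(2))^2 + (6*sqrt(2))^2) = sqrt(72 + 72) = sqrt(144) = 12
θ = arctan(b/a) = arctan(8.4853/8.4853) (quadrant-adjusted) = 45°
z = 12(cos 45° + i sin 45°)


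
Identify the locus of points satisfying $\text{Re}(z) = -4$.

Re(z) = x where z = x + yi; the equation x = -4 is satisfied by all points with that x-coordinate
Locus: Vertical line x = -4


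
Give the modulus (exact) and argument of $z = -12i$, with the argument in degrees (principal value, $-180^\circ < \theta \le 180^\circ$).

|z| = sqrt(0^2 + (-12)^2) = 12
a = 0 and b < 0, so z lies on the negative imaginary axis: arg(z) = -90°


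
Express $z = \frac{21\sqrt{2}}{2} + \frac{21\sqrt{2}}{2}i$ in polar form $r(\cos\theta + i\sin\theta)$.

r = |z| = sqrt(a^2 + b^2) = sqrt((21*sqrt(2)/2)^2 + (21*sqrt(2)/2)^2) = sqrt(441/2 + 441/2) = sqrt(441) = 21
θ = arctan(b/a) = arctan(14.8492/14.8492) (quadrant-adjusted) = 45°
z = 21(cos 45° + i sin 45°)


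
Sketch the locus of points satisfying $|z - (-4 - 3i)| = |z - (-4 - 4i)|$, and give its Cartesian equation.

|z - z1| = |z - z2| means z is equidistant from z1 and z2,
i.e. the perpendicular bisector of the segment from (-4, -3) to (-4, -4) (midpoint (-4, -7/2)).
With z = x + yi, square both sides:
(x - (-4))^2 + (y - (-3))^2 = (x - (-4))^2 + (y - (-4))^2
The x^2 and y^2 terms cancel: 0x + (-2)y = 32 - 25 = 7
Simplify: y = -7/2
Locus: Perpendicular bisector of the segment from (-4, -3) to (-4, -4): the line y = -7/2


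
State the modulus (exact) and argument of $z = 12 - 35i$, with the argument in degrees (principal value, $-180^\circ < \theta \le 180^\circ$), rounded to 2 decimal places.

|z| = sqrt(12^2 + (-35)^2) = 37
arg(z) = arctan(b/a) = arctan(-35/12) (quadrant-adjusted) = -71.08°


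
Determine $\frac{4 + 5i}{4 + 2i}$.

Multiply numerator and denominator by conjugate (4 - 2i):
= (4 + 5i)(4 - 2i) / (4^2 + 2^2)
= (26 + 12i) / 20
Divide through by 2: (13 + 6i) / 10
= 13/10 + (3/5)i


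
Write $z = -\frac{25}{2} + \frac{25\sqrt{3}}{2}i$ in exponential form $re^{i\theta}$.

r = |z| = sqrt((-25/2)^2 + (25*sqrt(3)/2)^2) = sqrt(625/4 + 1875/4) = sqrt(625) = 25
θ = arctan(b/a) = arctan(21.6506/-12.5) (quadrant-adjusted) = 120° = 2π/3
z = 25e^(i*2π/3)


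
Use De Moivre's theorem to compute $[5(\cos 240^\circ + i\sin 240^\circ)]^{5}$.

By De Moivre: z^n = r^n(cos(nθ) + i sin(nθ))
= 5^5(cos(5*240°) + i sin(5*240°))
= 3125(cos 120° + i sin 120°)
= -3125/2 + (3125*sqrt(3)/2)i


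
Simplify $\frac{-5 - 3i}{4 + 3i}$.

Multiply numerator and denominator by conjugate (4 - 3i):
= (-5 - 3i)(4 - 3i) / (4^2 + 3^2)
= (-29 + 3i) / 25
= -29/25 + (3/25)i


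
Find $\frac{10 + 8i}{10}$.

Divisor is real, so divide each part by 10:
= 1 + (4/5)i


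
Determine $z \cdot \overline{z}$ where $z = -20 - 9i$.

z * conjugate(z) = |z|^2 = a^2 + b^2
= (-20)^2 + (-9)^2 = 481


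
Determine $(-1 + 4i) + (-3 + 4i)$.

(-1 + (-3)) + (4 + 4)i = -4 + 8i


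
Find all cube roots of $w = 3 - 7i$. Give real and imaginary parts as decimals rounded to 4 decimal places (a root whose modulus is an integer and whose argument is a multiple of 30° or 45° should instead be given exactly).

|w| = sqrt(58) ≈ 7.615773, arg(w) ≈ 293.198591°
Root modulus = sqrt(58)^(1/3) ≈ 1.967454
Root arguments: θ_k = (arg(w) + 360°k)/3 for k = 0, 1, ..., 2
Compute each root as (root modulus)(cos θ_k + i sin θ_k) using full-precision intermediates, then round to 4 decimal places.
Roots: -0.2647 + 1.9496i, -1.5560 - 1.2040i, 1.8207 - 0.7455i


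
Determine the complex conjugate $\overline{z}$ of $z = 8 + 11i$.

If z = a + bi, then conjugate(z) = a - bi
conjugate(8 + 11i) = 8 - 11i


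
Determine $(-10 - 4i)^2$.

(a + bi)^2 = a^2 - b^2 + 2abi
= (-10)^2 - (-4)^2 + 2*(-10)*(-4)i
= 84 + 80i


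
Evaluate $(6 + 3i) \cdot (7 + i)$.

(a1*a2 - b1*b2) + (a1*b2 + b1*a2)i
= (42 - 3) + (6 + 21)i
= 39 + 27i


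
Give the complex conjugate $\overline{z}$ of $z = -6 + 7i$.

If z = a + bi, then conjugate(z) = a - bi
conjugate(-6 + 7i) = -6 - 7i


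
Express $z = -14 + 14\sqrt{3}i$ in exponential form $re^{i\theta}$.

r = |z| = sqrt((-14)^2 + (14*sqrt(3))^2) = sqrt(196 + 588) = sqrt(784) = 28
θ = arctan(b/a) = arctan(24.2487/-14) (quadrant-adjusted) = 120° = 2π/3
z = 28e^(i*2π/3)


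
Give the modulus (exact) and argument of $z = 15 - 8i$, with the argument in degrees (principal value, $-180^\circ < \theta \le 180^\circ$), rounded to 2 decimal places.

|z| = sqrt(15^2 + (-8)^2) = 17
arg(z) = arctan(b/a) = arctan(-8/15) (quadrant-adjusted) = -28.07°


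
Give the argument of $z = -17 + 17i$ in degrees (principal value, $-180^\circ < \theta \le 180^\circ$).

θ = arctan(b/a) = arctan(17/-17) (quadrant-adjusted) = 135°


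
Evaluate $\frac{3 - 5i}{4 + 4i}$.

Multiply numerator and denominator by conjugate (4 - 4i):
= (3 - 5i)(4 - 4i) / (4^2 + 4^2)
= (-8 - 32i) / 32
Divide through by 8: (-1 - 4i) / 4
= -1/4 - i


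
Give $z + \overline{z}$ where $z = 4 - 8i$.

z + conjugate(z) = (a + bi) + (a - bi) = 2a
= 2 * 4 = 8


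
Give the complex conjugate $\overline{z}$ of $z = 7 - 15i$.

If z = a + bi, then conjugate(z) = a - bi
conjugate(7 - 15i) = 7 + 15i


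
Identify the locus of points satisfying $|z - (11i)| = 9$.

|z - z0| = r describes a circle centered at z0 with radius r
Here z0 = 11i and r = 9
Locus: Circle centered at (0, 11) with radius 9


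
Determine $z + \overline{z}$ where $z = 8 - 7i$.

z + conjugate(z) = (a + bi) + (a - bi) = 2a
= 2 * 8 = 16


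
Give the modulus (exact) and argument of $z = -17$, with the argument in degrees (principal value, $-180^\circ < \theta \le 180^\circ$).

|z| = sqrt((-17)^2 + 0^2) = 17
b = 0 and a < 0, so z lies on the negative real axis: arg(z) = 180°


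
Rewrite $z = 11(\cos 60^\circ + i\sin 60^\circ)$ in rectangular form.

a = r cos θ = 11 * 1/2 = 11/2
b = r sin θ = 11 * sqrt(3)/2 = 11*sqrt(3)/2
z = 11/2 + (11*sqrt(3)/2)i


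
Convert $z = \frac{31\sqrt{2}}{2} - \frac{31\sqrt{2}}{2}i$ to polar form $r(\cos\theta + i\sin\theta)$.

r = |z| = sqrt(a^2 + b^2) = sqrt((31*sqrt(2)/2)^2 + (-31*sqrt(2)/2)^2) = sqrt(961/2 + 961/2) = sqrt(961) = 31
θ = arctan(b/a) = arctan(-21.9203/21.9203) (quadrant-adjusted) = 315°
z = 31(cos 315° + i sin 315°)


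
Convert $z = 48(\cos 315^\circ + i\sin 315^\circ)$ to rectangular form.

a = r cos θ = 48 * sqrt(2)/2 = 24*sqrt(2)
b = r sin θ = 48 * -sqrt(2)/2 = -24*sqrt(2)
z = 24*sqrt(2) - 24*sqrt(2)i


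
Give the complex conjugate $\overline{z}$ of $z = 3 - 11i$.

If z = a + bi, then conjugate(z) = a - bi
conjugate(3 - 11i) = 3 + 11i


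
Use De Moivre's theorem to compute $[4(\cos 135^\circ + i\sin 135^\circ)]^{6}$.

By De Moivre: z^n = r^n(cos(nθ) + i sin(nθ))
= 4^6(cos(6*135°) + i sin(6*135°))
= 4096(cos 90° + i sin 90°)
= 4096i


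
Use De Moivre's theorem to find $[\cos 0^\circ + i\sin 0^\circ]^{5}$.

By De Moivre: z^n = r^n(cos(nθ) + i sin(nθ))
= 1^5(cos(5*0°) + i sin(5*0°))
= 1(cos 0° + i sin 0°)
= 1


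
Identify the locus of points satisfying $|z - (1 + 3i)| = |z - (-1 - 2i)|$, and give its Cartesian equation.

|z - z1| = |z - z2| means z is equidistant from z1 and z2,
i.e. the perpendicular bisector of the segment from (1, 3) to (-1, -2) (midpoint (0, 1/2)).
With z = x + yi, square both sides:
(x - 1)^2 + (y - 3)^2 = (x - (-1))^2 + (y - (-2))^2
The x^2 and y^2 terms cancel: -4x + (-10)y = 5 - 10 = -5
Simplify: 4x + 10y = 5
Locus: Perpendicular bisector of the segment from (1, 3) to (-1, -2): the line 4x + 10y = 5


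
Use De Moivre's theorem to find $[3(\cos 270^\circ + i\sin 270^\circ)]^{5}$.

By De Moivre: z^n = r^n(cos(nθ) + i sin(nθ))
= 3^5(cos(5*270°) + i sin(5*270°))
= 243(cos 270° + i sin 270°)
= -243i


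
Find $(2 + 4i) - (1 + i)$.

(2 - 1) + (4 - 1)i = 1 + 3i


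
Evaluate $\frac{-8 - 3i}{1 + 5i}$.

Multiply numerator and denominator by conjugate (1 - 5i):
= (-8 - 3i)(1 - 5i) / (1^2 + 5^2)
= (-23 + 37i) / 26
= -23/26 + (37/26)i


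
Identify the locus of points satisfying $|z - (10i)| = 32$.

|z - z0| = r describes a circle centered at z0 with radius r
Here z0 = 10i and r = 32
Locus: Circle centered at (0, 10) with radius 32


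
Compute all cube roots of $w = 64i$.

|w| = 64, arg(w) = 90°
Root modulus = 64^(1/3) = 4
Root arguments: θ_k = (90° + 360°k)/3 for k = 0, 1, ..., 2
Roots: 2*sqrt(3) + 2i, -2*sqrt(3) + 2i, -4i


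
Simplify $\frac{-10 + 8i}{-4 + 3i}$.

Multiply numerator and denominator by conjugate (-4 - 3i):
= (-10 + 8i)(-4 - 3i) / ((-4)^2 + 3^2)
= (64 - 2i) / 25
= 64/25 - (2/25)i


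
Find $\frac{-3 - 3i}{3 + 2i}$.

Multiply numerator and denominator by conjugate (3 - 2i):
= (-3 - 3i)(3 - 2i) / (3^2 + 2^2)
= (-15 - 3i) / 13
= -15/13 - (3/13)i


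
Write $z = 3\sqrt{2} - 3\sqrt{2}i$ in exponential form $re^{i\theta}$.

r = |z| = sqrt((3*sqrt(2))^2 + (-3*sqrt(2))^2) = sqrt(18 + 18) = sqrt(36) = 6
θ = arctan(b/a) = arctan(-4.2426/4.2426) (quadrant-adjusted) = -45° = -π/4
z = 6e^(-i*π/4)


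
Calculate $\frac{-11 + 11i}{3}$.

Divisor is real, so divide each part by 3:
= -11/3 + (11/3)i


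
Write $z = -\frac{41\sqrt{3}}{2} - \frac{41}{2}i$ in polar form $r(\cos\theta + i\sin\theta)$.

r = |z| = sqrt(a^2 + b^2) = sqrt((-41*sqrt(3)/2)^2 + (-41/2)^2) = sqrt(5043/4 + 1681/4) = sqrt(1681) = 41
θ = arctan(b/a) = arctan(-20.5/-35.507) (quadrant-adjusted) = 210°
z = 41(cos 210° + i sin 210°)


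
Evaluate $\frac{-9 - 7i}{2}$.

Divisor is real, so divide each part by 2:
= -9/2 - (7/2)i


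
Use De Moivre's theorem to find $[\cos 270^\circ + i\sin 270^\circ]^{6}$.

By De Moivre: z^n = r^n(cos(nθ) + i sin(nθ))
= 1^6(cos(6*270°) + i sin(6*270°))
= 1(cos 180° + i sin 180°)
= -1


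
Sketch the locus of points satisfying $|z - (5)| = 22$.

|z - z0| = r describes a circle centered at z0 with radius r
Here z0 = 5 and r = 22
Locus: Circle centered at (5, 0) with radius 22


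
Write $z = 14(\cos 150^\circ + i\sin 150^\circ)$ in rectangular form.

a = r cos θ = 14 * -sqrt(3)/2 = -7*sqrt(3)
b = r sin θ = 14 * 1/2 = 7
z = -7*sqrt(3) + 7i


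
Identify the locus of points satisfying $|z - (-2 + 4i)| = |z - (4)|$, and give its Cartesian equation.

|z - z1| = |z - z2| means z is equidistant from z1 and z2,
i.e. the perpendicular bisector of the segment from (-2, 4) to (4, 0) (midpoint (1, 2)).
With z = x + yi, square both sides:
(x - (-2))^2 + (y - 4)^2 = (x - 4)^2 + (y - 0)^2
The x^2 and y^2 terms cancel: 12x + (-8)y = 16 - 20 = -4
Simplify: 3x - 2y = -1
Locus: Perpendicular bisector of the segment from (-2, 4) to (4, 0): the line 3x - 2y = -1


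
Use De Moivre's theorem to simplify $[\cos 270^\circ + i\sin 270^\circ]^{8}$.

By De Moivre: z^n = r^n(cos(nθ) + i sin(nθ))
= 1^8(cos(8*270°) + i sin(8*270°))
= 1(cos 0° + i sin 0°)
= 1


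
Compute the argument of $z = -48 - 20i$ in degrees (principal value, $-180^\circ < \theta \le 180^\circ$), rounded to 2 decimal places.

θ = arctan(b/a) = arctan(-20/-48) (quadrant-adjusted) = -157.38°


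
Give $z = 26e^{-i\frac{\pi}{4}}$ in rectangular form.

a = r cos θ = 26 * sqrt(2)/2 = 13*sqrt(2)
b = r sin θ = 26 * -sqrt(2)/2 = -13*sqrt(2)
z = 13*sqrt(2) - 13*sqrt(2)i


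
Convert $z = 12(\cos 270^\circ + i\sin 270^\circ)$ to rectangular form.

a = r cos θ = 12 * 0 = 0
b = r sin θ = 12 * -1 = -12
z = -12i


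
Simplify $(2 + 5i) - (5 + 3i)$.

(2 - 5) + (5 - 3)i = -3 + 2i


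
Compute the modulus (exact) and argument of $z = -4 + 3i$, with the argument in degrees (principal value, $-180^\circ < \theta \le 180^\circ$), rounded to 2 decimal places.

|z| = sqrt((-4)^2 + 3^2) = 5
arg(z) = arctan(b/a) = arctan(3/-4) (quadrant-adjusted) = 143.13°


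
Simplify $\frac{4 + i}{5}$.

Divisor is real, so divide each part by 5:
= 4/5 + (1/5)i


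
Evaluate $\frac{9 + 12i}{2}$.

Divisor is real, so divide each part by 2:
= 9/2 + 6i


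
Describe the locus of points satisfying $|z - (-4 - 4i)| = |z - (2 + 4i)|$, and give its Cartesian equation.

|z - z1| = |z - z2| means z is equidistant from z1 and z2,
i.e. the perpendicular bisector of the segment from (-4, -4) to (2, 4) (midpoint (-1, 0)).
With z = x + yi, square both sides:
(x - (-4))^2 + (y - (-4))^2 = (x - 2)^2 + (y - 4)^2
The x^2 and y^2 terms cancel: 12x + 16y = 20 - 32 = -12
Simplify: 3x + 4y = -3
Locus: Perpendicular bisector of the segment from (-4, -4) to (2, 4): the line 3x + 4y = -3


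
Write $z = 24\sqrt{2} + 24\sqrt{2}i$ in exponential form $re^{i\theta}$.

r = |z| = sqrt((24*sqrt(2))^2 + (24*sqrt(2))^2) = sqrt(1152 + 1152) = sqrt(2304) = 48
θ = arctan(b/a) = arctan(33.9411/33.9411) (quadrant-adjusted) = 45° = π/4
z = 48e^(i*π/4)


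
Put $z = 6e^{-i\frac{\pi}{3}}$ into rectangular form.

a = r cos θ = 6 * 1/2 = 3
b = r sin θ = 6 * -sqrt(3)/2 = -3*sqrt(3)
z = 3 - 3*sqrt(3)i


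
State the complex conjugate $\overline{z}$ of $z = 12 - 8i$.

If z = a + bi, then conjugate(z) = a - bi
conjugate(12 - 8i) = 12 + 8i


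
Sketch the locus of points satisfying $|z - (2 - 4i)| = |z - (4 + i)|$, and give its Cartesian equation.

|z - z1| = |z - z2| means z is equidistant from z1 and z2,
i.e. the perpendicular bisector of the segment from (2, -4) to (4, 1) (midpoint (3, -3/2)).
With z = x + yi, square both sides:
(x - 2)^2 + (y - (-4))^2 = (x - 4)^2 + (y - 1)^2
The x^2 and y^2 terms cancel: 4x + 10y = 17 - 20 = -3
Simplify: 4x + 10y = -3
Locus: Perpendicular bisector of the segment from (2, -4) to (4, 1): the line 4x + 10y = -3


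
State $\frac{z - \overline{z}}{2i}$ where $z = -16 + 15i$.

z - conjugate(z) = 2bi
(z - conjugate(z))/(2i) = 2bi/(2i) = b = 15


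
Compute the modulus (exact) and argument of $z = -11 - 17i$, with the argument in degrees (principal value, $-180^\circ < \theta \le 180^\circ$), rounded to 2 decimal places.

|z| = sqrt((-11)^2 + (-17)^2) = sqrt(410)
arg(z) = arctan(b/a) = arctan(-17/-11) (quadrant-adjusted) = -122.91°


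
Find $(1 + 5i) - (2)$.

(1 - 2) + (5 - 0)i = -1 + 5i


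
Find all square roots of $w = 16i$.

|w| = 16, arg(w) = 90°
Root modulus = 16^(1/2) = 4
Root arguments: θ_k = (90° + 360°k)/2 for k = 0, 1, ..., 1
Roots: 2*sqrt(2) + 2*sqrt(2)i, -2*sqrt(2) - 2*sqrt(2)i


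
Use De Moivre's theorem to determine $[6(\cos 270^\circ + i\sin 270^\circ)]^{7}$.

By De Moivre: z^n = r^n(cos(nθ) + i sin(nθ))
= 6^7(cos(7*270°) + i sin(7*270°))
= 279936(cos 90° + i sin 90°)
= 279936i


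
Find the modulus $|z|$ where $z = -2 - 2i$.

|z| = sqrt(a^2 + b^2) = sqrt((-2)^2 + (-2)^2) = sqrt(8) = sqrt(8)


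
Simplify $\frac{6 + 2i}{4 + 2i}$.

Multiply numerator and denominator by conjugate (4 - 2i):
= (6 + 2i)(4 - 2i) / (4^2 + 2^2)
= (28 - 4i) / 20
Divide through by 4: (7 - i) / 5
= 7/5 - (1/5)i


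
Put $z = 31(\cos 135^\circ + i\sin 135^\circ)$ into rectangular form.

a = r cos θ = 31 * -sqrt(2)/2 = -31*sqrt(2)/2
b = r sin θ = 31 * sqrt(2)/2 = 31*sqrt(2)/2
z = -31*sqrt(2)/2 + (31*sqrt(2)/2)i


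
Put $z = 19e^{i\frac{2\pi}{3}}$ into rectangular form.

a = r cos θ = 19 * -1/2 = -19/2
b = r sin θ = 19 * sqrt(3)/2 = 19*sqrt(3)/2
z = -19/2 + (19*sqrt(3)/2)i


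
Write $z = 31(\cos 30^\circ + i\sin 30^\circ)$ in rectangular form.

a = r cos θ = 31 * sqrt(3)/2 = 31*sqrt(3)/2
b = r sin θ = 31 * 1/2 = 31/2
z = 31*sqrt(3)/2 + (31/2)i


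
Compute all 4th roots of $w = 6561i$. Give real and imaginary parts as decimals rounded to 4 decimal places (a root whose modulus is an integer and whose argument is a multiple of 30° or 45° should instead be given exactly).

|w| = 6561, arg(w) = 90°
Root modulus = 6561^(1/4) = 9
Root arguments: θ_k = (90° + 360°k)/4 for k = 0, 1, ..., 3
Compute each root as (root modulus)(cos θ_k + i sin θ_k) using full-precision intermediates, then round to 4 decimal places.
Roots: 8.3149 + 3.4442i, -3.4442 + 8.3149i, -8.3149 - 3.4442i, 3.4442 - 8.3149i


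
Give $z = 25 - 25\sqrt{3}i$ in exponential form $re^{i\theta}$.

r = |z| = sqrt((25)^2 + (-25*sqrt(3))^2) = sqrt(625 + 1875) = sqrt(2500) = 50
θ = arctan(b/a) = arctan(-43.3013/25) (quadrant-adjusted) = -60° = -π/3
z = 50e^(-i*π/3)


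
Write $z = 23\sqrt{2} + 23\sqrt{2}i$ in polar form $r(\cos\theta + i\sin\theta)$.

r = |z| = sqrt(a^2 + b^2) = sqrt((23*sqrt(2))^2 + (23*sqrt(2))^2) = sqrt(1058 + 1058) = sqrt(2116) = 46
θ = arctan(b/a) = arctan(32.5269/32.5269) (quadrant-adjusted) = 45°
z = 46(cos 45° + i sin 45°)


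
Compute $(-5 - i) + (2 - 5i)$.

(-5 + 2) + (-1 + (-5))i = -3 - 6i


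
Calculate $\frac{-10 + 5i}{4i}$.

Multiply numerator and denominator by conjugate (-4i):
= (-10 + 5i)(-4i) / (0^2 + 4^2)
= (20 + 40i) / 16
Divide through by 4: (5 + 10i) / 4
= 5/4 + (5/2)i


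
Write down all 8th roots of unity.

ω_k = e^(2πik/8) = cos(2πk/8) + i sin(2πk/8) for k = 0, 1, ..., 7
Roots: 1, sqrt(2)/2 + (sqrt(2)/2)i, i, -sqrt(2)/2 + (sqrt(2)/2)i, -1, -sqrt(2)/2 - (sqrt(2)/2)i, -i, sqrt(2)/2 - (sqrt(2)/2)i


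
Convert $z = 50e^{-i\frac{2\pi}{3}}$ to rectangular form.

a = r cos θ = 50 * -1/2 = -25
b = r sin θ = 50 * -sqrt(3)/2 = -25*sqrt(3)
z = -25 - 25*sqrt(3)i


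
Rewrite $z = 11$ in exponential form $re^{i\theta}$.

r = |z| = sqrt((11)^2 + (0)^2) = sqrt(121 + 0) = sqrt(121) = 11
b = 0 and a > 0, so z lies on the positive real axis: θ = 0
z = 11e^(i*0) = 11


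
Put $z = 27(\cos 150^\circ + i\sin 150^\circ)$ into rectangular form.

a = r cos θ = 27 * -sqrt(3)/2 = -27*sqrt(3)/2
b = r sin θ = 27 * 1/2 = 27/2
z = -27*sqrt(3)/2 + (27/2)i


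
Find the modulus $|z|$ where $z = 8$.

|z| = sqrt(a^2 + b^2) = sqrt(8^2 + 0^2) = sqrt(64) = 8


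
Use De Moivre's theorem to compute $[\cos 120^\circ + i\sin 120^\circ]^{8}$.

By De Moivre: z^n = r^n(cos(nθ) + i sin(nθ))
= 1^8(cos(8*120°) + i sin(8*120°))
= 1(cos 240° + i sin 240°)
= -1/2 - (sqrt(3)/2)i


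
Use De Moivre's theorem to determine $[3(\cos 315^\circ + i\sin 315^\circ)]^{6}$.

By De Moivre: z^n = r^n(cos(nθ) + i sin(nθ))
= 3^6(cos(6*315°) + i sin(6*315°))
= 729(cos 90° + i sin 90°)
= 729i


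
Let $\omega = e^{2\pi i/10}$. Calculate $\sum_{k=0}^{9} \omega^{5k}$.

Let ζ = ω^5 = e^(2πi·5/10). Since 10 ∤ 5, ζ ≠ 1.
Sum = Σ_{k=0}^{9} ζ^k = (ζ^10 - 1)/(ζ - 1) = (ω^{5·10} - 1)/(ζ - 1) = (1 - 1)/(ζ - 1) = 0


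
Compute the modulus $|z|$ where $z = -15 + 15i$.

|z| = sqrt(a^2 + b^2) = sqrt((-15)^2 + 15^2) = sqrt(450) = sqrt(450)


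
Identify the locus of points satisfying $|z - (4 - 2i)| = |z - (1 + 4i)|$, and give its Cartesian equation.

|z - z1| = |z - z2| means z is equidistant from z1 and z2,
i.e. the perpendicular bisector of the segment from (4, -2) to (1, 4) (midpoint (5/2, 1)).
With z = x + yi, square both sides:
(x - 4)^2 + (y - (-2))^2 = (x - 1)^2 + (y - 4)^2
The x^2 and y^2 terms cancel: -6x + 12y = 17 - 20 = -3
Simplify: 2x - 4y = 1
Locus: Perpendicular bisector of the segment from (4, -2) to (1, 4): the line 2x - 4y = 1


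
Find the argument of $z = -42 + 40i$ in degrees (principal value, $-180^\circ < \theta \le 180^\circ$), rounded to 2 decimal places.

θ = arctan(b/a) = arctan(40/-42) (quadrant-adjusted) = 136.40°


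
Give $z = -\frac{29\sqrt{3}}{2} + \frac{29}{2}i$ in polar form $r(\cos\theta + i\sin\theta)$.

r = |z| = sqrt(a^2 + b^2) = sqrt((-29*sqrt(3)/2)^2 + (29/2)^2) = sqrt(2523/4 + 841/4) = sqrt(841) = 29
θ = arctan(b/a) = arctan(14.5/-25.1147) (quadrant-adjusted) = 150°
z = 29(cos 150° + i sin 150°)


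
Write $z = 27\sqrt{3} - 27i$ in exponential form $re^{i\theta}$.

r = |z| = sqrt((27*sqrt(3))^2 + (-27)^2) = sqrt(2187 + 729) = sqrt(2916) = 54
θ = arctan(b/a) = arctan(-27/46.7654) (quadrant-adjusted) = -30° = -π/6
z = 54e^(-i*π/6)


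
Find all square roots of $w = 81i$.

|w| = 81, arg(w) = 90°
Root modulus = 81^(1/2) = 9
Root arguments: θ_k = (90° + 360°k)/2 for k = 0, 1, ..., 1
Roots: 9*sqrt(2)/2 + (9*sqrt(2)/2)i, -9*sqrt(2)/2 - (9*sqrt(2)/2)i


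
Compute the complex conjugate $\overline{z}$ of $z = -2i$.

If z = a + bi, then conjugate(z) = a - bi
conjugate(-2i) = 2i


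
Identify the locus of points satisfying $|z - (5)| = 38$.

|z - z0| = r describes a circle centered at z0 with radius r
Here z0 = 5 and r = 38
Locus: Circle centered at (5, 0) with radius 38


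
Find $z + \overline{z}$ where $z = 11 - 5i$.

z + conjugate(z) = (a + bi) + (a - bi) = 2a
= 2 * 11 = 22


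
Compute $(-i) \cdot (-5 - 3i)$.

(a1*a2 - b1*b2) + (a1*b2 + b1*a2)i
= (0 - 3) + (0 + 5)i
= -3 + 5i


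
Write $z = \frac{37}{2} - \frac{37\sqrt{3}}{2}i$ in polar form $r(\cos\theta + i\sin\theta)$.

r = |z| = sqrt(a^2 + b^2) = sqrt((37/2)^2 + (-37*sqrt(3)/2)^2) = sqrt(1369/4 + 4107/4) = sqrt(1369) = 37
θ = arctan(b/a) = arctan(-32.0429/18.5) (quadrant-adjusted) = 300°
z = 37(cos 300° + i sin 300°)


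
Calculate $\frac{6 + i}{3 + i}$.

Multiply numerator and denominator by conjugate (3 - i):
= (6 + i)(3 - i) / (3^2 + 1^2)
= (19 - 3i) / 10
= 19/10 - (3/10)i


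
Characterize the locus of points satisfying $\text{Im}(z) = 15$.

Im(z) = y where z = x + yi; the equation y = 15 is satisfied by all points with that y-coordinate
Locus: Horizontal line y = 15


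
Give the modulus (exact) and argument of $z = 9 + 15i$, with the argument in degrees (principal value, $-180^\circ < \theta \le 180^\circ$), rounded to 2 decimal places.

|z| = sqrt(9^2 + 15^2) = sqrt(306)
arg(z) = arctan(b/a) = arctan(15/9) (quadrant-adjusted) = 59.04°


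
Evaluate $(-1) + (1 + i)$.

(-1 + 1) + (0 + 1)i = i


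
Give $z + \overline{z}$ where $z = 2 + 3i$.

z + conjugate(z) = (a + bi) + (a - bi) = 2a
= 2 * 2 = 4


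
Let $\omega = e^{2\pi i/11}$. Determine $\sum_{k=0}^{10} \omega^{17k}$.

Let ζ = ω^17 = e^(2πi·17/11). Since 11 ∤ 17, ζ ≠ 1.
Sum = Σ_{k=0}^{10} ζ^k = (ζ^11 - 1)/(ζ - 1) = (ω^{17·11} - 1)/(ζ - 1) = (1 - 1)/(ζ - 1) = 0


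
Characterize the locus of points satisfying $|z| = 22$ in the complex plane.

|z| = 22 means sqrt(x^2 + y^2) = 22
This is a circle of radius 22 centered at the origin


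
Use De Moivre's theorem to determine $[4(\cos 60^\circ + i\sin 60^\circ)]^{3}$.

By De Moivre: z^n = r^n(cos(nθ) + i sin(nθ))
= 4^3(cos(3*60°) + i sin(3*60°))
= 64(cos 180° + i sin 180°)
= -64


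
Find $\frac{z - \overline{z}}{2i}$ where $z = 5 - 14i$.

z - conjugate(z) = 2bi
(z - conjugate(z))/(2i) = 2bi/(2i) = b = -14


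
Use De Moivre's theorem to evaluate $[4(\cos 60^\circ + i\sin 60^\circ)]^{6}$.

By De Moivre: z^n = r^n(cos(nθ) + i sin(nθ))
= 4^6(cos(6*60°) + i sin(6*60°))
= 4096(cos 0° + i sin 0°)
= 4096


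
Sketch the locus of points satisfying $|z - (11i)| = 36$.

|z - z0| = r describes a circle centered at z0 with radius r
Here z0 = 11i and r = 36
Locus: Circle centered at (0, 11) with radius 36


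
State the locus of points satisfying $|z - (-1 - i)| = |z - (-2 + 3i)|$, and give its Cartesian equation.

|z - z1| = |z - z2| means z is equidistant from z1 and z2,
i.e. the perpendicular bisector of the segment from (-1, -1) to (-2, 3) (midpoint (-3/2, 1)).
With z = x + yi, square both sides:
(x - (-1))^2 + (y - (-1))^2 = (x - (-2))^2 + (y - 3)^2
The x^2 and y^2 terms cancel: -2x + 8y = 13 - 2 = 11
Simplify: 2x - 8y = -11
Locus: Perpendicular bisector of the segment from (-1, -1) to (-2, 3): the line 2x - 8y = -11


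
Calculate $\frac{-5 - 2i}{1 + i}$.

Multiply numerator and denominator by conjugate (1 - i):
= (-5 - 2i)(1 - i) / (1^2 + 1^2)
= (-7 + 3i) / 2
= -7/2 + (3/2)i


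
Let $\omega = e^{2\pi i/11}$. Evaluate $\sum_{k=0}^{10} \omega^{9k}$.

Let ζ = ω^9 = e^(2πi·9/11). Since 11 ∤ 9, ζ ≠ 1.
Sum = Σ_{k=0}^{10} ζ^k = (ζ^11 - 1)/(ζ - 1) = (ω^{9·11} - 1)/(ζ - 1) = (1 - 1)/(ζ - 1) = 0


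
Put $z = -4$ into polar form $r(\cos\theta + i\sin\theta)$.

r = |z| = sqrt(a^2 + b^2) = sqrt((-4)^2 + (0)^2) = sqrt(16 + 0) = sqrt(16) = 4
b = 0 and a < 0, so z lies on the negative real axis: θ = 180°
z = 4(cos 180° + i sin 180°)


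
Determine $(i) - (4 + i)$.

(0 - 4) + (1 - 1)i = -4


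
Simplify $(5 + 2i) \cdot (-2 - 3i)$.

(a1*a2 - b1*b2) + (a1*b2 + b1*a2)i
= (-10 - (-6)) + (-15 + (-4))i
= -4 - 19i


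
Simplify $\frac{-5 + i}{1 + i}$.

Multiply numerator and denominator by conjugate (1 - i):
= (-5 + i)(1 - i) / (1^2 + 1^2)
= (-4 + 6i) / 2
= -2 + 3i


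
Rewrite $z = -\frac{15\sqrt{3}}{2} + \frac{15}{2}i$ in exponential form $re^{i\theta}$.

r = |z| = sqrt((-15*sqrt(3)/2)^2 + (15/2)^2) = sqrt(675/4 + 225/4) = sqrt(225) = 15
θ = arctan(b/a) = arctan(7.5/-12.9904) (quadrant-adjusted) = 150° = 5π/6
z = 15e^(i*5π/6)


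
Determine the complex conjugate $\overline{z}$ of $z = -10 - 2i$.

If z = a + bi, then conjugate(z) = a - bi
conjugate(-10 - 2i) = -10 + 2i


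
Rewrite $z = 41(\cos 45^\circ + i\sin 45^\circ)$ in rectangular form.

a = r cos θ = 41 * sqrt(2)/2 = 41*sqrt(2)/2
b = r sin θ = 41 * sqrt(2)/2 = 41*sqrt(2)/2
z = 41*sqrt(2)/2 + (41*sqrt(2)/2)i


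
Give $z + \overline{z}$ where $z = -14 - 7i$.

z + conjugate(z) = (a + bi) + (a - bi) = 2a
= 2 * (-14) = -28


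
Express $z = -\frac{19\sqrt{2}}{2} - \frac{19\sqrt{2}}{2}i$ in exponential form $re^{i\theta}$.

r = |z| = sqrt((-19*sqrt(2)/2)^2 + (-19*sqrt(2)/2)^2) = sqrt(361/2 + 361/2) = sqrt(361) = 19
θ = arctan(b/a) = arctan(-13.435/-13.435) (quadrant-adjusted) = -135° = -3π/4
z = 19e^(-i*3π/4)


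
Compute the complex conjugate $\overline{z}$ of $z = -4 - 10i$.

If z = a + bi, then conjugate(z) = a - bi
conjugate(-4 - 10i) = -4 + 10i


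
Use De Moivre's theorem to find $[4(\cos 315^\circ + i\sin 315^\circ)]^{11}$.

By De Moivre: z^n = r^n(cos(nθ) + i sin(nθ))
= 4^11(cos(11*315°) + i sin(11*315°))
= 4194304(cos 225° + i sin 225°)
= -2097152*sqrt(2) - 2097152*sqrt(2)i


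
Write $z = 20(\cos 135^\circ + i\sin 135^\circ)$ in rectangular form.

a = r cos θ = 20 * -sqrt(2)/2 = -10*sqrt(2)
b = r sin θ = 20 * sqrt(2)/2 = 10*sqrt(2)
z = -10*sqrt(2) + 10*sqrt(2)i


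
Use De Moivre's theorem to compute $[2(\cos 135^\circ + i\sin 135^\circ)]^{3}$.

By De Moivre: z^n = r^n(cos(nθ) + i sin(nθ))
= 2^3(cos(3*135°) + i sin(3*135°))
= 8(cos 45° + i sin 45°)
= 4*sqrt(2) + 4*sqrt(2)i


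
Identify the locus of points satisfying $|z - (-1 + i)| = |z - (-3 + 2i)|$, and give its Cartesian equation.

|z - z1| = |z - z2| means z is equidistant from z1 and z2,
i.e. the perpendicular bisector of the segment from (-1, 1) to (-3, 2) (midpoint (-2, 3/2)).
With z = x + yi, square both sides:
(x - (-1))^2 + (y - 1)^2 = (x - (-3))^2 + (y - 2)^2
The x^2 and y^2 terms cancel: -4x + 2y = 13 - 2 = 11
Simplify: 4x - 2y = -11
Locus: Perpendicular bisector of the segment from (-1, 1) to (-3, 2): the line 4x - 2y = -11


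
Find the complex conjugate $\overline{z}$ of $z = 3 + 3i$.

If z = a + bi, then conjugate(z) = a - bi
conjugate(3 + 3i) = 3 - 3i


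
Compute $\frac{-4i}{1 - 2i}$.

Multiply numerator and denominator by conjugate (1 + 2i):
= (-4i)(1 + 2i) / (1^2 + (-2)^2)
= (8 - 4i) / 5
= 8/5 - (4/5)i


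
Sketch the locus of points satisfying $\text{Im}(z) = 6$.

Im(z) = y where z = x + yi; the equation y = 6 is satisfied by all points with that y-coordinate
Locus: Horizontal line y = 6


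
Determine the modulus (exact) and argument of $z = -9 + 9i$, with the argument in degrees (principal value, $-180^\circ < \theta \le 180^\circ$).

|z| = sqrt((-9)^2 + 9^2) = sqrt(162)
arg(z) = arctan(b/a) = arctan(9/-9) (quadrant-adjusted) = 135°


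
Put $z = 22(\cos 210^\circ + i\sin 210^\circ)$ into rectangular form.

a = r cos θ = 22 * -sqrt(3)/2 = -11*sqrt(3)
b = r sin θ = 22 * -1/2 = -11
z = -11*sqrt(3) - 11i


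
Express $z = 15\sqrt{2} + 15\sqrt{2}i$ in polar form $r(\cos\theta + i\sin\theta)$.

r = |z| = sqrt(a^2 + b^2) = sqrt((15*sqrt(2))^2 + (15*sqrt(2))^2) = sqrt(450 + 450) = sqrt(900) = 30
θ = arctan(b/a) = arctan(21.2132/21.2132) (quadrant-adjusted) = 45°
z = 30(cos 45° + i sin 45°)


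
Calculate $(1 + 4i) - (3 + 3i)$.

(1 - 3) + (4 - 3)i = -2 + i
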